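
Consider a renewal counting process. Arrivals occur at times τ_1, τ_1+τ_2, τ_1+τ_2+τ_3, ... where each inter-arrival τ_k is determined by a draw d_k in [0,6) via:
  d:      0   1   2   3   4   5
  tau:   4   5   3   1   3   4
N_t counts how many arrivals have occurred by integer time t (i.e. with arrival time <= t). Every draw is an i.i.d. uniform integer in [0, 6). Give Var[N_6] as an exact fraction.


Inter-arrival values over d=0..5: [4, 5, 3, 1, 3, 4]
Each d has probability 1/6, so the pmf of τ is: f(1) = 1/6, f(3) = 1/3, f(4) = 1/3, f(5) = 1/6
Let p_n(j) = P(N_n = j), with p_0 = [1]. Condition on τ_1: p_n(0) = P(τ > n), and for j >= 1, p_n(j) = Σ_{k<=n} f(k)·p_{n−k}(j−1)
p_1 = [5/6, 1/6]  (j = 0..1)
p_2 = [5/6, 5/36, 1/36]  (j = 0..2)
p_3 = [1/2, 17/36, 5/216, 1/216]  (j = 0..3)
p_4 = [1/6, 25/36, 29/216, 5/1296, 1/1296]  (j = 0..4)
p_5 = [0, 3/4, 47/216, 41/1296, 5/7776, 1/7776]  (j = 0..5)
p_6 = [0, 7/12, 77/216, 23/432, 53/7776, 5/46656, 1/46656]  (j = 0..6)
E[N_6] = Σ j·p_6(j) = 69235/46656;  E[N_6²] = Σ j²·p_6(j) = 121349/46656
Var[N_6] = 121349/46656 − (69235/46656)² = 868173719/2176782336

868173719/2176782336


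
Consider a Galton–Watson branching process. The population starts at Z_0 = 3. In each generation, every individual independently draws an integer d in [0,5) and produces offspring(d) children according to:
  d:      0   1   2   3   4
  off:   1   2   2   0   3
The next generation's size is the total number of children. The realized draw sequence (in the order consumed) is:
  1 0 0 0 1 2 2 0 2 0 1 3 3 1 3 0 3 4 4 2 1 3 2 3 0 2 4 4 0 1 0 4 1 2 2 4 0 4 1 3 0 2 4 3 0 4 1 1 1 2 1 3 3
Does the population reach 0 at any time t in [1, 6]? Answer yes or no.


gen 0: Z_0=3, draws=[1, 0, 0], offspring=[2, 1, 1], Z_1=4
gen 1: Z_1=4, draws=[0, 1, 2, 2], offspring=[1, 2, 2, 2], Z_2=7
gen 2: Z_2=7, draws=[0, 2, 0, 1, 3, 3, 1], offspring=[1, 2, 1, 2, 0, 0, 2], Z_3=8
gen 3: Z_3=8, draws=[3, 0, 3, 4, 4, 2, 1, 3], offspring=[0, 1, 0, 3, 3, 2, 2, 0], Z_4=11
gen 4: Z_4=11, draws=[2, 3, 0, 2, 4, 4, 0, 1, 0, 4, 1], offspring=[2, 0, 1, 2, 3, 3, 1, 2, 1, 3, 2], Z_5=20
gen 5: Z_5=20, draws=[2, 2, 4, 0, 4, 1, 3, 0, 2, 4, 3, 0, 4, 1, 1, 1, 2, 1, 3, 3], offspring=[2, 2, 3, 1, 3, 2, 0, 1, 2, 3, 0, 1, 3, 2, 2, 2, 2, 2, 0, 0], Z_6=33

no


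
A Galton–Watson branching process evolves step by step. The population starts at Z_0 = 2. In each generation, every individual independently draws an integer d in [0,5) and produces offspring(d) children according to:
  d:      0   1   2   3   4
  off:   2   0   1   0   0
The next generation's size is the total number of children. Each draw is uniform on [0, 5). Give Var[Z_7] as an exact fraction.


885740832/6103515625

Outcome values over d=0..4: [2, 0, 1, 0, 0]
Σy = 3, Σy² = 5, M = 5
μ = 3/5 = 3/5,  σ² = 5/5 − (3/5)² = 16/25
V_0 = 0, E_0 = 2
V_1 = 16/25·E_0 + (3/5)²·V_0 = 32/25;  E_1 = 6/5
V_2 = 16/25·E_1 + (3/5)²·V_1 = 768/625;  E_2 = 18/25
V_3 = 16/25·E_2 + (3/5)²·V_2 = 14112/15625;  E_3 = 54/125
V_4 = 16/25·E_3 + (3/5)²·V_3 = 235008/390625;  E_4 = 162/625
V_5 = 16/25·E_4 + (3/5)²·V_4 = 3735072/9765625;  E_5 = 486/3125
V_6 = 16/25·E_5 + (3/5)²·V_5 = 57915648/244140625;  E_6 = 1458/15625
V_7 = 16/25·E_6 + (3/5)²·V_6 = 885740832/6103515625;  E_7 = 4374/78125


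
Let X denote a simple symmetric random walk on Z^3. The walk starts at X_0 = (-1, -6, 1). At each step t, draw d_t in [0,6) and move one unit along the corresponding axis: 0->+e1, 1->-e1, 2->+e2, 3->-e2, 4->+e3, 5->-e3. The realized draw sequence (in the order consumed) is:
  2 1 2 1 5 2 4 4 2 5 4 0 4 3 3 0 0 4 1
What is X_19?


t=0: X=(-1, -6, 1), d=2 → +e2, X_1=(-1, -5, 1)
t=1: X=(-1, -5, 1), d=1 → -e1, X_2=(-2, -5, 1)
t=2: X=(-2, -5, 1), d=2 → +e2, X_3=(-2, -4, 1)
t=3: X=(-2, -4, 1), d=1 → -e1, X_4=(-3, -4, 1)
t=4: X=(-3, -4, 1), d=5 → -e3, X_5=(-3, -4, 0)
t=5: X=(-3, -4, 0), d=2 → +e2, X_6=(-3, -3, 0)
t=6: X=(-3, -3, 0), d=4 → +e3, X_7=(-3, -3, 1)
t=7: X=(-3, -3, 1), d=4 → +e3, X_8=(-3, -3, 2)
t=8: X=(-3, -3, 2), d=2 → +e2, X_9=(-3, -2, 2)
t=9: X=(-3, -2, 2), d=5 → -e3, X_10=(-3, -2, 1)
t=10: X=(-3, -2, 1), d=4 → +e3, X_11=(-3, -2, 2)
t=11: X=(-3, -2, 2), d=0 → +e1, X_12=(-2, -2, 2)
t=12: X=(-2, -2, 2), d=4 → +e3, X_13=(-2, -2, 3)
t=13: X=(-2, -2, 3), d=3 → -e2, X_14=(-2, -3, 3)
t=14: X=(-2, -3, 3), d=3 → -e2, X_15=(-2, -4, 3)
t=15: X=(-2, -4, 3), d=0 → +e1, X_16=(-1, -4, 3)
t=16: X=(-1, -4, 3), d=0 → +e1, X_17=(0, -4, 3)
t=17: X=(0, -4, 3), d=4 → +e3, X_18=(0, -4, 4)
t=18: X=(0, -4, 4), d=1 → -e1, X_19=(-1, -4, 4)

(-1, -4, 4)


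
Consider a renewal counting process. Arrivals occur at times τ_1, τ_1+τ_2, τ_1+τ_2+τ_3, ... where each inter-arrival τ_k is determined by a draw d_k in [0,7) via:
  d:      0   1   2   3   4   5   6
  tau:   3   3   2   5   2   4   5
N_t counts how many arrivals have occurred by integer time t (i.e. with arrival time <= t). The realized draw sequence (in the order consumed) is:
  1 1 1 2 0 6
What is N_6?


2

draw d_1=1: τ_1=3, arrival time A_1=3
draw d_2=1: τ_2=3, arrival time A_2=6
draw d_3=1: τ_3=3, arrival time A_3=9
draw d_4=2: τ_4=2, arrival time A_4=11
draw d_5=0: τ_5=3, arrival time A_5=14
draw d_6=6: τ_6=5, arrival time A_6=19
N_t over t=0..6: 0:0 1:0 2:0 3:1 4:1 5:1 6:2


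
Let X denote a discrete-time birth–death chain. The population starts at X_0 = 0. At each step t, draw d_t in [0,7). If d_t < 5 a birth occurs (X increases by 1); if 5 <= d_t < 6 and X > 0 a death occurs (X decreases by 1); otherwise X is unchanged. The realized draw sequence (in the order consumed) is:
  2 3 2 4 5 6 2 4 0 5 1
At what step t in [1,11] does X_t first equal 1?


1

t=0: X=0, d=2 → birth, X_1=1
t=1: X=1, d=3 → birth, X_2=2
t=2: X=2, d=2 → birth, X_3=3
t=3: X=3, d=4 → birth, X_4=4
t=4: X=4, d=5 → death, X_5=3
t=5: X=3, d=6 → hold, X_6=3
t=6: X=3, d=2 → birth, X_7=4
t=7: X=4, d=4 → birth, X_8=5
t=8: X=5, d=0 → birth, X_9=6
t=9: X=6, d=5 → death, X_10=5
t=10: X=5, d=1 → birth, X_11=6


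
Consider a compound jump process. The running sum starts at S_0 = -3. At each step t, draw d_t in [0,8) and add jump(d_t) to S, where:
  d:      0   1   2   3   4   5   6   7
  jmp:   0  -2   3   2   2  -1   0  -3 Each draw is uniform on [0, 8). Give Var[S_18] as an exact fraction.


Outcome values over d=0..7: [0, -2, 3, 2, 2, -1, 0, -3]
Σy = 1, Σy² = 31, M = 8
μ = 1/8 = 1/8,  σ² = 31/8 − (1/8)² = 247/64
Independent increments: Var[S_18] = 18·σ² = 18·(247/64) = 2223/32

2223/32


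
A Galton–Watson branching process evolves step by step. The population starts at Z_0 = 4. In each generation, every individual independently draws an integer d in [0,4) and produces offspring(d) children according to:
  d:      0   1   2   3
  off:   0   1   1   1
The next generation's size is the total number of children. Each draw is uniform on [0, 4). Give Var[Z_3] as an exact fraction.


Outcome values over d=0..3: [0, 1, 1, 1]
Σy = 3, Σy² = 3, M = 4
μ = 3/4 = 3/4,  σ² = 3/4 − (3/4)² = 3/16
V_0 = 0, E_0 = 4
V_1 = 3/16·E_0 + (3/4)²·V_0 = 3/4;  E_1 = 3
V_2 = 3/16·E_1 + (3/4)²·V_1 = 63/64;  E_2 = 9/4
V_3 = 3/16·E_2 + (3/4)²·V_2 = 999/1024;  E_3 = 27/16

999/1024


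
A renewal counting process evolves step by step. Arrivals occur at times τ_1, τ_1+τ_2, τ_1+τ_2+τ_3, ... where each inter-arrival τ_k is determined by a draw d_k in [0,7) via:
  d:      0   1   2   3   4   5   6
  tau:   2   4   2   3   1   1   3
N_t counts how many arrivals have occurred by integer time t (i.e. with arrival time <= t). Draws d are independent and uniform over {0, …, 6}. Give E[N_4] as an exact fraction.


3817/2401

Inter-arrival values over d=0..6: [2, 4, 2, 3, 1, 1, 3]
Each d has probability 1/7, so the pmf of τ is: f(1) = 2/7, f(2) = 2/7, f(3) = 2/7, f(4) = 1/7
Renewal equation for m(n) = E[N_n]: condition on τ_1 = k (if k <= n, one arrival plus a fresh copy on the remaining n−k steps): m(n) = F(n) + Σ_{k<=n} f(k)·m(n−k), where F(n) = P(τ <= n) and m(0) = 0
m(1) = F(1) = 2/7
m(2) = F(2) + f(1)·m(1) = 4/7 + 2/7·2/7 = 32/49
m(3) = F(3) + f(1)·m(2) + f(2)·m(1) = 6/7 + 2/7·32/49 + 2/7·2/7 = 386/343
m(4) = F(4) + f(1)·m(3) + f(2)·m(2) + f(3)·m(1) = 1 + 2/7·386/343 + 2/7·32/49 + 2/7·2/7 = 3817/2401
E[N_4] = m(4) = 3817/2401


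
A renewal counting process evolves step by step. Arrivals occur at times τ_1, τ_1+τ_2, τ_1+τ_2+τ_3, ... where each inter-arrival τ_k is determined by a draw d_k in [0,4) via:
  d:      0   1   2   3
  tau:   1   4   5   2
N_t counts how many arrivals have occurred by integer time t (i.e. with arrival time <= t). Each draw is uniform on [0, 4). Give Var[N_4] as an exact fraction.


46047/65536

Inter-arrival values over d=0..3: [1, 4, 5, 2]
Each d has probability 1/4, so the pmf of τ is: f(1) = 1/4, f(2) = 1/4, f(4) = 1/4, f(5) = 1/4
Let p_n(j) = P(N_n = j), with p_0 = [1]. Condition on τ_1: p_n(0) = P(τ > n), and for j >= 1, p_n(j) = Σ_{k<=n} f(k)·p_{n−k}(j−1)
p_1 = [3/4, 1/4]  (j = 0..1)
p_2 = [1/2, 7/16, 1/16]  (j = 0..2)
p_3 = [1/2, 5/16, 11/64, 1/64]  (j = 0..3)
p_4 = [1/4, 1/2, 3/16, 15/256, 1/256]  (j = 0..4)
E[N_4] = Σ j·p_4(j) = 273/256;  E[N_4²] = Σ j²·p_4(j) = 471/256
Var[N_4] = 471/256 − (273/256)² = 46047/65536


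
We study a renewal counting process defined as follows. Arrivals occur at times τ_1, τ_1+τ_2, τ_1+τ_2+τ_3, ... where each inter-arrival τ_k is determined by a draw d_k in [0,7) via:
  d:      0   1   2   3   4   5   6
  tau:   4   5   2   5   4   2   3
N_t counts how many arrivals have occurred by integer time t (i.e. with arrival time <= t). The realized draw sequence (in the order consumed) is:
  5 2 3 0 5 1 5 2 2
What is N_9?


draw d_1=5: τ_1=2, arrival time A_1=2
draw d_2=2: τ_2=2, arrival time A_2=4
draw d_3=3: τ_3=5, arrival time A_3=9
draw d_4=0: τ_4=4, arrival time A_4=13
draw d_5=5: τ_5=2, arrival time A_5=15
draw d_6=1: τ_6=5, arrival time A_6=20
draw d_7=5: τ_7=2, arrival time A_7=22
draw d_8=2: τ_8=2, arrival time A_8=24
draw d_9=2: τ_9=2, arrival time A_9=26
N_t over t=0..9: 0:0 1:0 2:1 3:1 4:2 5:2 6:2 7:2 8:2 9:3

3


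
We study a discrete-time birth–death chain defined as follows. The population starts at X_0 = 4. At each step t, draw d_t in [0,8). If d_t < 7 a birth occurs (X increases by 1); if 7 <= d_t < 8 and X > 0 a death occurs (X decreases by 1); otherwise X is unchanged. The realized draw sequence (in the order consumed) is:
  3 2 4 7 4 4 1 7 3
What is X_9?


9

t=0: X=4, d=3 → birth, X_1=5
t=1: X=5, d=2 → birth, X_2=6
t=2: X=6, d=4 → birth, X_3=7
t=3: X=7, d=7 → death, X_4=6
t=4: X=6, d=4 → birth, X_5=7
t=5: X=7, d=4 → birth, X_6=8
t=6: X=8, d=1 → birth, X_7=9
t=7: X=9, d=7 → death, X_8=8
t=8: X=8, d=3 → birth, X_9=9


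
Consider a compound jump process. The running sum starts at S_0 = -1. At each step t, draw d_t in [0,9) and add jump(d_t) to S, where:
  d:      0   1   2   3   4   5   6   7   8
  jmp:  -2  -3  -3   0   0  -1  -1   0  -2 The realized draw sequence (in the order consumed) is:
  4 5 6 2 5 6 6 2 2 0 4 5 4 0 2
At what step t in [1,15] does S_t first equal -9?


7

t=0: S=-1, d=4, jump=0, S_1=-1
t=1: S=-1, d=5, jump=-1, S_2=-2
t=2: S=-2, d=6, jump=-1, S_3=-3
t=3: S=-3, d=2, jump=-3, S_4=-6
t=4: S=-6, d=5, jump=-1, S_5=-7
t=5: S=-7, d=6, jump=-1, S_6=-8
t=6: S=-8, d=6, jump=-1, S_7=-9
t=7: S=-9, d=2, jump=-3, S_8=-12
t=8: S=-12, d=2, jump=-3, S_9=-15
t=9: S=-15, d=0, jump=-2, S_10=-17
t=10: S=-17, d=4, jump=0, S_11=-17
t=11: S=-17, d=5, jump=-1, S_12=-18
t=12: S=-18, d=4, jump=0, S_13=-18
t=13: S=-18, d=0, jump=-2, S_14=-20
t=14: S=-20, d=2, jump=-3, S_15=-23


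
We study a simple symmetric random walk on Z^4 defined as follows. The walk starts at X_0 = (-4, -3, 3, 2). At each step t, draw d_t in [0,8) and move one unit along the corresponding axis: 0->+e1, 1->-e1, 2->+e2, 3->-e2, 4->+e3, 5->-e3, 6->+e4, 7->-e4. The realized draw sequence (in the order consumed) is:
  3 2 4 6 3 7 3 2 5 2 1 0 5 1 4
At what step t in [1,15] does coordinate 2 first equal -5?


t=0: X=(-4, -3, 3, 2), d=3 → -e2, X_1=(-4, -4, 3, 2)
t=1: X=(-4, -4, 3, 2), d=2 → +e2, X_2=(-4, -3, 3, 2)
t=2: X=(-4, -3, 3, 2), d=4 → +e3, X_3=(-4, -3, 4, 2)
t=3: X=(-4, -3, 4, 2), d=6 → +e4, X_4=(-4, -3, 4, 3)
t=4: X=(-4, -3, 4, 3), d=3 → -e2, X_5=(-4, -4, 4, 3)
t=5: X=(-4, -4, 4, 3), d=7 → -e4, X_6=(-4, -4, 4, 2)
t=6: X=(-4, -4, 4, 2), d=3 → -e2, X_7=(-4, -5, 4, 2)
t=7: X=(-4, -5, 4, 2), d=2 → +e2, X_8=(-4, -4, 4, 2)
t=8: X=(-4, -4, 4, 2), d=5 → -e3, X_9=(-4, -4, 3, 2)
t=9: X=(-4, -4, 3, 2), d=2 → +e2, X_10=(-4, -3, 3, 2)
t=10: X=(-4, -3, 3, 2), d=1 → -e1, X_11=(-5, -3, 3, 2)
t=11: X=(-5, -3, 3, 2), d=0 → +e1, X_12=(-4, -3, 3, 2)
t=12: X=(-4, -3, 3, 2), d=5 → -e3, X_13=(-4, -3, 2, 2)
t=13: X=(-4, -3, 2, 2), d=1 → -e1, X_14=(-5, -3, 2, 2)
t=14: X=(-5, -3, 2, 2), d=4 → +e3, X_15=(-5, -3, 3, 2)

7


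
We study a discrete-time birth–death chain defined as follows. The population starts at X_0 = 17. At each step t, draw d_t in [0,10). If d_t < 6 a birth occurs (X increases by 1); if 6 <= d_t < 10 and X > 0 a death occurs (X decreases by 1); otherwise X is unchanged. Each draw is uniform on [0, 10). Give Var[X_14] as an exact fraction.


X can drop by at most 1 per step and X_0 = 17 > T = 14, so X_t >= 17 − t >= 3 > 0 for every t <= 14: the floor at 0 (the 'and X > 0' condition) never binds. Hence X_14 = X_0 + Σ_{t<14} Y_t with i.i.d. increments Y_t = y(d_t) ∈ {+1, −1, 0}.
Outcome values over d=0..9: [1, 1, 1, 1, 1, 1, -1, -1, -1, -1]
Σy = 2, Σy² = 10, M = 10
μ = 2/10 = 1/5,  σ² = 10/10 − (1/5)² = 24/25
Independent increments: Var[X_14] = 14·σ² = 14·(24/25) = 336/25

336/25


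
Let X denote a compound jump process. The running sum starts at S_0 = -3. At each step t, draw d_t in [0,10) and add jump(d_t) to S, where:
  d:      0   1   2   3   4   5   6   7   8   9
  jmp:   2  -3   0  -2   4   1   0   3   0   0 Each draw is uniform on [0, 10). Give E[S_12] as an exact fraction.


Outcome values over d=0..9: [2, -3, 0, -2, 4, 1, 0, 3, 0, 0]
Σy = 5, Σy² = 43, M = 10
μ = 5/10 = 1/2,  σ² = 43/10 − (1/2)² = 81/20
E[S_12] = -3 + 12·(1/2) = 3

3


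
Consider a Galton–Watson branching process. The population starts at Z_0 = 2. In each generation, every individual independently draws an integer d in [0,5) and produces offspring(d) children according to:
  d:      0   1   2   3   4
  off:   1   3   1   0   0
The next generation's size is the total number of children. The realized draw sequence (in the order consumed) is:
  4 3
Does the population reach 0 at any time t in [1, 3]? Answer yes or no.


gen 0: Z_0=2, draws=[4, 3], offspring=[0, 0], Z_1=0
gen 1: Z_1=0, draws=[], offspring=[], Z_2=0
gen 2: Z_2=0, draws=[], offspring=[], Z_3=0

yes


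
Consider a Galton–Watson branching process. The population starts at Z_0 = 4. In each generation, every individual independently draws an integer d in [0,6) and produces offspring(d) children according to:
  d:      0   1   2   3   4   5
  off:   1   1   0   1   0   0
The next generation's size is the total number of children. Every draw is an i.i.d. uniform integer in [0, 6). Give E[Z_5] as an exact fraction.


Outcome values over d=0..5: [1, 1, 0, 1, 0, 0]
Σy = 3, Σy² = 3, M = 6
μ = 3/6 = 1/2,  σ² = 3/6 − (1/2)² = 1/4
E[Z_0] = 4
E[Z_1] = 1/2·E[Z_0] = 2
E[Z_2] = 1/2·E[Z_1] = 1
E[Z_3] = 1/2·E[Z_2] = 1/2
E[Z_4] = 1/2·E[Z_3] = 1/4
E[Z_5] = 1/2·E[Z_4] = 1/8

1/8


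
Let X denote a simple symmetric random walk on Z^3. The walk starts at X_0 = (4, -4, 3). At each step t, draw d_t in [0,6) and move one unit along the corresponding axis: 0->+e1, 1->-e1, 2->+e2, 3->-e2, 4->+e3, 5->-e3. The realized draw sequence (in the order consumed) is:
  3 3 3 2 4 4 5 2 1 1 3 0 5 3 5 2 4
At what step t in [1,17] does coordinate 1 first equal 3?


9

t=0: X=(4, -4, 3), d=3 → -e2, X_1=(4, -5, 3)
t=1: X=(4, -5, 3), d=3 → -e2, X_2=(4, -6, 3)
t=2: X=(4, -6, 3), d=3 → -e2, X_3=(4, -7, 3)
t=3: X=(4, -7, 3), d=2 → +e2, X_4=(4, -6, 3)
t=4: X=(4, -6, 3), d=4 → +e3, X_5=(4, -6, 4)
t=5: X=(4, -6, 4), d=4 → +e3, X_6=(4, -6, 5)
t=6: X=(4, -6, 5), d=5 → -e3, X_7=(4, -6, 4)
t=7: X=(4, -6, 4), d=2 → +e2, X_8=(4, -5, 4)
t=8: X=(4, -5, 4), d=1 → -e1, X_9=(3, -5, 4)
t=9: X=(3, -5, 4), d=1 → -e1, X_10=(2, -5, 4)
t=10: X=(2, -5, 4), d=3 → -e2, X_11=(2, -6, 4)
t=11: X=(2, -6, 4), d=0 → +e1, X_12=(3, -6, 4)
t=12: X=(3, -6, 4), d=5 → -e3, X_13=(3, -6, 3)
t=13: X=(3, -6, 3), d=3 → -e2, X_14=(3, -7, 3)
t=14: X=(3, -7, 3), d=5 → -e3, X_15=(3, -7, 2)
t=15: X=(3, -7, 2), d=2 → +e2, X_16=(3, -6, 2)
t=16: X=(3, -6, 2), d=4 → +e3, X_17=(3, -6, 3)


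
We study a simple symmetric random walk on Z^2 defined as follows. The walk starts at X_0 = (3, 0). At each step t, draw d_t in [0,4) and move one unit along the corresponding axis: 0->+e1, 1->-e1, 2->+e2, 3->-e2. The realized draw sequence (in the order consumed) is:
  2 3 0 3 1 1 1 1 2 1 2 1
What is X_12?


t=0: X=(3, 0), d=2 → +e2, X_1=(3, 1)
t=1: X=(3, 1), d=3 → -e2, X_2=(3, 0)
t=2: X=(3, 0), d=0 → +e1, X_3=(4, 0)
t=3: X=(4, 0), d=3 → -e2, X_4=(4, -1)
t=4: X=(4, -1), d=1 → -e1, X_5=(3, -1)
t=5: X=(3, -1), d=1 → -e1, X_6=(2, -1)
t=6: X=(2, -1), d=1 → -e1, X_7=(1, -1)
t=7: X=(1, -1), d=1 → -e1, X_8=(0, -1)
t=8: X=(0, -1), d=2 → +e2, X_9=(0, 0)
t=9: X=(0, 0), d=1 → -e1, X_10=(-1, 0)
t=10: X=(-1, 0), d=2 → +e2, X_11=(-1, 1)
t=11: X=(-1, 1), d=1 → -e1, X_12=(-2, 1)

(-2, 1)


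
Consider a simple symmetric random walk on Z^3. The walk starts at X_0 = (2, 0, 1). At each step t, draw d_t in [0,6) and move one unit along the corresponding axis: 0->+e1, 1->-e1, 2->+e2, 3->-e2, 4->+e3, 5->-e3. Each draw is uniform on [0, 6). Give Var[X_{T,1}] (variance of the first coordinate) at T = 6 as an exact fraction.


2

Outcome values over d=0..5: [1, -1, 0, 0, 0, 0]
Σy = 0, Σy² = 2, M = 6
μ = 0/6 = 0,  σ² = 2/6 − (0)² = 1/3
Independent increments: Var[X_6] = 6·σ² = 6·(1/3) = 2


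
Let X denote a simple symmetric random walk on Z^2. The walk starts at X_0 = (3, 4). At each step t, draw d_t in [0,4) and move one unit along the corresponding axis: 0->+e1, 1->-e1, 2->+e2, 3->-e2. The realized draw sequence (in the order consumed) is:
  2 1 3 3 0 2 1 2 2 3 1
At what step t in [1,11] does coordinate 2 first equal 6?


9

t=0: X=(3, 4), d=2 → +e2, X_1=(3, 5)
t=1: X=(3, 5), d=1 → -e1, X_2=(2, 5)
t=2: X=(2, 5), d=3 → -e2, X_3=(2, 4)
t=3: X=(2, 4), d=3 → -e2, X_4=(2, 3)
t=4: X=(2, 3), d=0 → +e1, X_5=(3, 3)
t=5: X=(3, 3), d=2 → +e2, X_6=(3, 4)
t=6: X=(3, 4), d=1 → -e1, X_7=(2, 4)
t=7: X=(2, 4), d=2 → +e2, X_8=(2, 5)
t=8: X=(2, 5), d=2 → +e2, X_9=(2, 6)
t=9: X=(2, 6), d=3 → -e2, X_10=(2, 5)
t=10: X=(2, 5), d=1 → -e1, X_11=(1, 5)


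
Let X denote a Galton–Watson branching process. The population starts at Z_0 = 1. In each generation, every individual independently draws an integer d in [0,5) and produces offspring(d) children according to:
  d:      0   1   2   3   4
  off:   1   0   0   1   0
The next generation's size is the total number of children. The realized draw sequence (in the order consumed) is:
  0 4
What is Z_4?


gen 0: Z_0=1, draws=[0], offspring=[1], Z_1=1
gen 1: Z_1=1, draws=[4], offspring=[0], Z_2=0
gen 2: Z_2=0, draws=[], offspring=[], Z_3=0
gen 3: Z_3=0, draws=[], offspring=[], Z_4=0

0


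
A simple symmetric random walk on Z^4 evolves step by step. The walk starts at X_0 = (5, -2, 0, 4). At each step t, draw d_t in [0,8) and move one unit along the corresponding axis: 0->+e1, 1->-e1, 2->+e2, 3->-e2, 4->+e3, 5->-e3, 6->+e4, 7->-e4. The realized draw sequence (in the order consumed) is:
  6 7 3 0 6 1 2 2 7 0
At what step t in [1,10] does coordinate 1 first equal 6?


4

t=0: X=(5, -2, 0, 4), d=6 → +e4, X_1=(5, -2, 0, 5)
t=1: X=(5, -2, 0, 5), d=7 → -e4, X_2=(5, -2, 0, 4)
t=2: X=(5, -2, 0, 4), d=3 → -e2, X_3=(5, -3, 0, 4)
t=3: X=(5, -3, 0, 4), d=0 → +e1, X_4=(6, -3, 0, 4)
t=4: X=(6, -3, 0, 4), d=6 → +e4, X_5=(6, -3, 0, 5)
t=5: X=(6, -3, 0, 5), d=1 → -e1, X_6=(5, -3, 0, 5)
t=6: X=(5, -3, 0, 5), d=2 → +e2, X_7=(5, -2, 0, 5)
t=7: X=(5, -2, 0, 5), d=2 → +e2, X_8=(5, -1, 0, 5)
t=8: X=(5, -1, 0, 5), d=7 → -e4, X_9=(5, -1, 0, 4)
t=9: X=(5, -1, 0, 4), d=0 → +e1, X_10=(6, -1, 0, 4)


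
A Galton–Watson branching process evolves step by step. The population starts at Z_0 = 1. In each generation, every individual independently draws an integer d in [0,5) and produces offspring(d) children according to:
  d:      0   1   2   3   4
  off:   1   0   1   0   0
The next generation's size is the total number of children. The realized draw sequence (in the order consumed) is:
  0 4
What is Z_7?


gen 0: Z_0=1, draws=[0], offspring=[1], Z_1=1
gen 1: Z_1=1, draws=[4], offspring=[0], Z_2=0
gen 2: Z_2=0, draws=[], offspring=[], Z_3=0
gen 3: Z_3=0, draws=[], offspring=[], Z_4=0
gen 4: Z_4=0, draws=[], offspring=[], Z_5=0
gen 5: Z_5=0, draws=[], offspring=[], Z_6=0
gen 6: Z_6=0, draws=[], offspring=[], Z_7=0

0


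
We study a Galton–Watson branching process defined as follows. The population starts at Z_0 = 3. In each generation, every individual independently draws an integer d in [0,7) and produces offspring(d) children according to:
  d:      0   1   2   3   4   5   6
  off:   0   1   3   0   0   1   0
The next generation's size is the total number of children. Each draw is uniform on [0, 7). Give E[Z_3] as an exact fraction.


Outcome values over d=0..6: [0, 1, 3, 0, 0, 1, 0]
Σy = 5, Σy² = 11, M = 7
μ = 5/7 = 5/7,  σ² = 11/7 − (5/7)² = 52/49
E[Z_0] = 3
E[Z_1] = 5/7·E[Z_0] = 15/7
E[Z_2] = 5/7·E[Z_1] = 75/49
E[Z_3] = 5/7·E[Z_2] = 375/343

375/343


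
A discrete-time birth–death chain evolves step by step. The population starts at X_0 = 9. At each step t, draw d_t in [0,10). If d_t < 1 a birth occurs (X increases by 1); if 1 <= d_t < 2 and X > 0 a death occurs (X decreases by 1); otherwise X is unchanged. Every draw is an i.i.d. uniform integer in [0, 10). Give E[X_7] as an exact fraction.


X can drop by at most 1 per step and X_0 = 9 > T = 7, so X_t >= 9 − t >= 2 > 0 for every t <= 7: the floor at 0 (the 'and X > 0' condition) never binds. Hence X_7 = X_0 + Σ_{t<7} Y_t with i.i.d. increments Y_t = y(d_t) ∈ {+1, −1, 0}.
Outcome values over d=0..9: [1, -1, 0, 0, 0, 0, 0, 0, 0, 0]
Σy = 0, Σy² = 2, M = 10
μ = 0/10 = 0,  σ² = 2/10 − (0)² = 1/5
E[X_7] = 9 + 7·(0) = 9

9


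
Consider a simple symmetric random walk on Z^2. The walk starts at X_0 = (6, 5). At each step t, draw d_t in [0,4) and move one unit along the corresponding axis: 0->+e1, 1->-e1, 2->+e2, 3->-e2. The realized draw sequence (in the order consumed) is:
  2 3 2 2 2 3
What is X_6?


(6, 7)

t=0: X=(6, 5), d=2 → +e2, X_1=(6, 6)
t=1: X=(6, 6), d=3 → -e2, X_2=(6, 5)
t=2: X=(6, 5), d=2 → +e2, X_3=(6, 6)
t=3: X=(6, 6), d=2 → +e2, X_4=(6, 7)
t=4: X=(6, 7), d=2 → +e2, X_5=(6, 8)
t=5: X=(6, 8), d=3 → -e2, X_6=(6, 7)


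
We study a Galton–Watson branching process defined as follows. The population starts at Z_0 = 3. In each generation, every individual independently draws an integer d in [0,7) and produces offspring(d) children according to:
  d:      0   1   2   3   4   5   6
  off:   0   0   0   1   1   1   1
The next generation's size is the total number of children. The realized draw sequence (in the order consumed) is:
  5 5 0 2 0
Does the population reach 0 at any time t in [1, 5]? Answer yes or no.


yes

gen 0: Z_0=3, draws=[5, 5, 0], offspring=[1, 1, 0], Z_1=2
gen 1: Z_1=2, draws=[2, 0], offspring=[0, 0], Z_2=0
gen 2: Z_2=0, draws=[], offspring=[], Z_3=0
gen 3: Z_3=0, draws=[], offspring=[], Z_4=0
gen 4: Z_4=0, draws=[], offspring=[], Z_5=0


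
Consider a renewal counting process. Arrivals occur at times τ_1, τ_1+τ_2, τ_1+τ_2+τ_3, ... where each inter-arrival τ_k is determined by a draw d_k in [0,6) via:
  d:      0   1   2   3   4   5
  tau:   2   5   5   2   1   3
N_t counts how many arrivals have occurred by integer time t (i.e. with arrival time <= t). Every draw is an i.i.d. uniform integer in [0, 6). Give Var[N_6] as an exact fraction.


1487512271/2176782336

Inter-arrival values over d=0..5: [2, 5, 5, 2, 1, 3]
Each d has probability 1/6, so the pmf of τ is: f(1) = 1/6, f(2) = 1/3, f(3) = 1/6, f(5) = 1/3
Let p_n(j) = P(N_n = j), with p_0 = [1]. Condition on τ_1: p_n(0) = P(τ > n), and for j >= 1, p_n(j) = Σ_{k<=n} f(k)·p_{n−k}(j−1)
p_1 = [5/6, 1/6]  (j = 0..1)
p_2 = [1/2, 17/36, 1/36]  (j = 0..2)
p_3 = [1/3, 19/36, 29/216, 1/216]  (j = 0..3)
p_4 = [1/3, 13/36, 59/216, 41/1296, 1/1296]  (j = 0..4)
p_5 = [0, 7/12, 17/54, 41/432, 53/7776, 1/7776]  (j = 0..5)
p_6 = [0, 4/9, 13/36, 215/1296, 211/7776, 65/46656, 1/46656]  (j = 0..6)
E[N_6] = Σ j·p_6(j) = 83047/46656;  E[N_6²] = Σ j²·p_6(j) = 179705/46656
Var[N_6] = 179705/46656 − (83047/46656)² = 1487512271/2176782336


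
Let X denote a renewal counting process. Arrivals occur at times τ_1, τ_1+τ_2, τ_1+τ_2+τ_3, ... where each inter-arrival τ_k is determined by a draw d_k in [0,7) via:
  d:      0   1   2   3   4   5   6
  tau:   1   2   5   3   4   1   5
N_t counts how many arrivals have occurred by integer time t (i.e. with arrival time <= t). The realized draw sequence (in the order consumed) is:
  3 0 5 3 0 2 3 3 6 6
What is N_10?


5

draw d_1=3: τ_1=3, arrival time A_1=3
draw d_2=0: τ_2=1, arrival time A_2=4
draw d_3=5: τ_3=1, arrival time A_3=5
draw d_4=3: τ_4=3, arrival time A_4=8
draw d_5=0: τ_5=1, arrival time A_5=9
draw d_6=2: τ_6=5, arrival time A_6=14
draw d_7=3: τ_7=3, arrival time A_7=17
draw d_8=3: τ_8=3, arrival time A_8=20
draw d_9=6: τ_9=5, arrival time A_9=25
draw d_10=6: τ_10=5, arrival time A_10=30
N_t over t=0..10: 0:0 1:0 2:0 3:1 4:2 5:3 6:3 7:3 8:4 9:5 10:5


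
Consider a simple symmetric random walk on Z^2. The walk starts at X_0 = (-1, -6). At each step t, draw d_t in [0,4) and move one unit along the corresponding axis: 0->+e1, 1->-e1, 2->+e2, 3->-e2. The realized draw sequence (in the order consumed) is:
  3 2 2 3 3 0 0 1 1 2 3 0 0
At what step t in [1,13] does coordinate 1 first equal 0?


t=0: X=(-1, -6), d=3 → -e2, X_1=(-1, -7)
t=1: X=(-1, -7), d=2 → +e2, X_2=(-1, -6)
t=2: X=(-1, -6), d=2 → +e2, X_3=(-1, -5)
t=3: X=(-1, -5), d=3 → -e2, X_4=(-1, -6)
t=4: X=(-1, -6), d=3 → -e2, X_5=(-1, -7)
t=5: X=(-1, -7), d=0 → +e1, X_6=(0, -7)
t=6: X=(0, -7), d=0 → +e1, X_7=(1, -7)
t=7: X=(1, -7), d=1 → -e1, X_8=(0, -7)
t=8: X=(0, -7), d=1 → -e1, X_9=(-1, -7)
t=9: X=(-1, -7), d=2 → +e2, X_10=(-1, -6)
t=10: X=(-1, -6), d=3 → -e2, X_11=(-1, -7)
t=11: X=(-1, -7), d=0 → +e1, X_12=(0, -7)
t=12: X=(0, -7), d=0 → +e1, X_13=(1, -7)

6


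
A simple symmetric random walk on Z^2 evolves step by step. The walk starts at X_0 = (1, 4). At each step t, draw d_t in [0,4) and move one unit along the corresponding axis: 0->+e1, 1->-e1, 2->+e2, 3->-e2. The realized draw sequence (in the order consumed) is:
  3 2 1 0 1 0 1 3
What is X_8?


(0, 3)

t=0: X=(1, 4), d=3 → -e2, X_1=(1, 3)
t=1: X=(1, 3), d=2 → +e2, X_2=(1, 4)
t=2: X=(1, 4), d=1 → -e1, X_3=(0, 4)
t=3: X=(0, 4), d=0 → +e1, X_4=(1, 4)
t=4: X=(1, 4), d=1 → -e1, X_5=(0, 4)
t=5: X=(0, 4), d=0 → +e1, X_6=(1, 4)
t=6: X=(1, 4), d=1 → -e1, X_7=(0, 4)
t=7: X=(0, 4), d=3 → -e2, X_8=(0, 3)


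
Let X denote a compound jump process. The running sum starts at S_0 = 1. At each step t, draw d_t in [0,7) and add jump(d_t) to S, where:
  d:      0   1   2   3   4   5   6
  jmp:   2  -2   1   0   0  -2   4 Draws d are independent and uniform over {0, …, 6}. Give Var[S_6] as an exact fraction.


Outcome values over d=0..6: [2, -2, 1, 0, 0, -2, 4]
Σy = 3, Σy² = 29, M = 7
μ = 3/7 = 3/7,  σ² = 29/7 − (3/7)² = 194/49
Independent increments: Var[S_6] = 6·σ² = 6·(194/49) = 1164/49

1164/49


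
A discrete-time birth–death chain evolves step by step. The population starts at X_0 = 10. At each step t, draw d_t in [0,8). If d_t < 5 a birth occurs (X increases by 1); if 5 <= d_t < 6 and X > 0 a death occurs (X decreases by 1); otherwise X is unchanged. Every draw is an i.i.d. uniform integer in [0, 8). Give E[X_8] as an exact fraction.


14

X can drop by at most 1 per step and X_0 = 10 > T = 8, so X_t >= 10 − t >= 2 > 0 for every t <= 8: the floor at 0 (the 'and X > 0' condition) never binds. Hence X_8 = X_0 + Σ_{t<8} Y_t with i.i.d. increments Y_t = y(d_t) ∈ {+1, −1, 0}.
Outcome values over d=0..7: [1, 1, 1, 1, 1, -1, 0, 0]
Σy = 4, Σy² = 6, M = 8
μ = 4/8 = 1/2,  σ² = 6/8 − (1/2)² = 1/2
E[X_8] = 10 + 8·(1/2) = 14


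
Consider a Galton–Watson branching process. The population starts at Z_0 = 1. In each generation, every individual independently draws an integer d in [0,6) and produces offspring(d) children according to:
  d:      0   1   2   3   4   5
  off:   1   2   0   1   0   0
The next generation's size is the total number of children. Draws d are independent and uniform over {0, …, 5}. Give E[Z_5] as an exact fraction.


Outcome values over d=0..5: [1, 2, 0, 1, 0, 0]
Σy = 4, Σy² = 6, M = 6
μ = 4/6 = 2/3,  σ² = 6/6 − (2/3)² = 5/9
E[Z_0] = 1
E[Z_1] = 2/3·E[Z_0] = 2/3
E[Z_2] = 2/3·E[Z_1] = 4/9
E[Z_3] = 2/3·E[Z_2] = 8/27
E[Z_4] = 2/3·E[Z_3] = 16/81
E[Z_5] = 2/3·E[Z_4] = 32/243

32/243


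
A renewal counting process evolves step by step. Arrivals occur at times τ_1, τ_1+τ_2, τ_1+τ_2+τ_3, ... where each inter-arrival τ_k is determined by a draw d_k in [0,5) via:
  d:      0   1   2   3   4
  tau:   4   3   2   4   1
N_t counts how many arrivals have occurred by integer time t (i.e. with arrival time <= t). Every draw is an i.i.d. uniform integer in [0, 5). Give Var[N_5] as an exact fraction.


Inter-arrival values over d=0..4: [4, 3, 2, 4, 1]
Each d has probability 1/5, so the pmf of τ is: f(1) = 1/5, f(2) = 1/5, f(3) = 1/5, f(4) = 2/5
Let p_n(j) = P(N_n = j), with p_0 = [1]. Condition on τ_1: p_n(0) = P(τ > n), and for j >= 1, p_n(j) = Σ_{k<=n} f(k)·p_{n−k}(j−1)
p_1 = [4/5, 1/5]  (j = 0..1)
p_2 = [3/5, 9/25, 1/25]  (j = 0..2)
p_3 = [2/5, 12/25, 14/125, 1/125]  (j = 0..3)
p_4 = [0, 19/25, 26/125, 19/625, 1/625]  (j = 0..4)
p_5 = [0, 13/25, 2/5, 9/125, 24/3125, 1/3125]  (j = 0..5)
E[N_5] = Σ j·p_5(j) = 4901/3125;  E[N_5²] = Σ j²·p_5(j) = 9059/3125
Var[N_5] = 9059/3125 − (4901/3125)² = 4289574/9765625

4289574/9765625


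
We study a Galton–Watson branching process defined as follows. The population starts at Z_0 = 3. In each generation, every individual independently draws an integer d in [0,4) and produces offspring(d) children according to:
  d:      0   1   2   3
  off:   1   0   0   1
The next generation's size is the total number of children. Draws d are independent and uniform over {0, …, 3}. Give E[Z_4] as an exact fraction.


3/16

Outcome values over d=0..3: [1, 0, 0, 1]
Σy = 2, Σy² = 2, M = 4
μ = 2/4 = 1/2,  σ² = 2/4 − (1/2)² = 1/4
E[Z_0] = 3
E[Z_1] = 1/2·E[Z_0] = 3/2
E[Z_2] = 1/2·E[Z_1] = 3/4
E[Z_3] = 1/2·E[Z_2] = 3/8
E[Z_4] = 1/2·E[Z_3] = 3/16


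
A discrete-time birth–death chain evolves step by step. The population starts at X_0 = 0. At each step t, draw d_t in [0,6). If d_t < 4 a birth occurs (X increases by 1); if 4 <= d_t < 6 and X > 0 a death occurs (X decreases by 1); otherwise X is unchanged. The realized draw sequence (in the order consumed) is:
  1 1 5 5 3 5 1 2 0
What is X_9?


t=0: X=0, d=1 → birth, X_1=1
t=1: X=1, d=1 → birth, X_2=2
t=2: X=2, d=5 → death, X_3=1
t=3: X=1, d=5 → death, X_4=0
t=4: X=0, d=3 → birth, X_5=1
t=5: X=1, d=5 → death, X_6=0
t=6: X=0, d=1 → birth, X_7=1
t=7: X=1, d=2 → birth, X_8=2
t=8: X=2, d=0 → birth, X_9=3

3


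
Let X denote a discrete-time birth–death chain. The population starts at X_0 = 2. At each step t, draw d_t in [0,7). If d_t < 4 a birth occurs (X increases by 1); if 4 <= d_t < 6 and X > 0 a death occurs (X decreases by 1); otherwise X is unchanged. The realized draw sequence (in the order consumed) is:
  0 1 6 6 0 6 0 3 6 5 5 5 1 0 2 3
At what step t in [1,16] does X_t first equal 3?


t=0: X=2, d=0 → birth, X_1=3
t=1: X=3, d=1 → birth, X_2=4
t=2: X=4, d=6 → hold, X_3=4
t=3: X=4, d=6 → hold, X_4=4
t=4: X=4, d=0 → birth, X_5=5
t=5: X=5, d=6 → hold, X_6=5
t=6: X=5, d=0 → birth, X_7=6
t=7: X=6, d=3 → birth, X_8=7
t=8: X=7, d=6 → hold, X_9=7
t=9: X=7, d=5 → death, X_10=6
t=10: X=6, d=5 → death, X_11=5
t=11: X=5, d=5 → death, X_12=4
t=12: X=4, d=1 → birth, X_13=5
t=13: X=5, d=0 → birth, X_14=6
t=14: X=6, d=2 → birth, X_15=7
t=15: X=7, d=3 → birth, X_16=8

1


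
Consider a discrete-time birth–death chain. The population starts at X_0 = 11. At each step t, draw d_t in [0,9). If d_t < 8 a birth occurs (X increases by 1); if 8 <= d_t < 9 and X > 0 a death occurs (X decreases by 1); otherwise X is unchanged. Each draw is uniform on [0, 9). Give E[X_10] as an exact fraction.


X can drop by at most 1 per step and X_0 = 11 > T = 10, so X_t >= 11 − t >= 1 > 0 for every t <= 10: the floor at 0 (the 'and X > 0' condition) never binds. Hence X_10 = X_0 + Σ_{t<10} Y_t with i.i.d. increments Y_t = y(d_t) ∈ {+1, −1, 0}.
Outcome values over d=0..8: [1, 1, 1, 1, 1, 1, 1, 1, -1]
Σy = 7, Σy² = 9, M = 9
μ = 7/9 = 7/9,  σ² = 9/9 − (7/9)² = 32/81
E[X_10] = 11 + 10·(7/9) = 169/9

169/9


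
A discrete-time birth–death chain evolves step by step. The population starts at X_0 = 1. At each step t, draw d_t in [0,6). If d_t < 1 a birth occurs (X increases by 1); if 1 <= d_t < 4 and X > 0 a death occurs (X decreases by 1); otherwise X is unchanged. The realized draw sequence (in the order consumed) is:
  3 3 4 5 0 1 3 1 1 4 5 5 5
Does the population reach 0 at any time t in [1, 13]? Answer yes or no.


t=0: X=1, d=3 → death, X_1=0
t=1: X=0, d=3 → hold, X_2=0
t=2: X=0, d=4 → hold, X_3=0
t=3: X=0, d=5 → hold, X_4=0
t=4: X=0, d=0 → birth, X_5=1
t=5: X=1, d=1 → death, X_6=0
t=6: X=0, d=3 → hold, X_7=0
t=7: X=0, d=1 → hold, X_8=0
t=8: X=0, d=1 → hold, X_9=0
t=9: X=0, d=4 → hold, X_10=0
t=10: X=0, d=5 → hold, X_11=0
t=11: X=0, d=5 → hold, X_12=0
t=12: X=0, d=5 → hold, X_13=0

yes


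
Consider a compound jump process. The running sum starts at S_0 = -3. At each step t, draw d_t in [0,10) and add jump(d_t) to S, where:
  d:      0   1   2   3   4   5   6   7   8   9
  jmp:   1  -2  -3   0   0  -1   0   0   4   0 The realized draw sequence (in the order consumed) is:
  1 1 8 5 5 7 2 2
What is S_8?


-11

t=0: S=-3, d=1, jump=-2, S_1=-5
t=1: S=-5, d=1, jump=-2, S_2=-7
t=2: S=-7, d=8, jump=4, S_3=-3
t=3: S=-3, d=5, jump=-1, S_4=-4
t=4: S=-4, d=5, jump=-1, S_5=-5
t=5: S=-5, d=7, jump=0, S_6=-5
t=6: S=-5, d=2, jump=-3, S_7=-8
t=7: S=-8, d=2, jump=-3, S_8=-11


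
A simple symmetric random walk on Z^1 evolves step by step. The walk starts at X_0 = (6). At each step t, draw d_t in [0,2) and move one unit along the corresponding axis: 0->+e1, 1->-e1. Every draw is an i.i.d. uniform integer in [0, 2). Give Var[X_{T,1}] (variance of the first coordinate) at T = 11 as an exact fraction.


11

Outcome values over d=0..1: [1, -1]
Σy = 0, Σy² = 2, M = 2
μ = 0/2 = 0,  σ² = 2/2 − (0)² = 1
Independent increments: Var[X_11] = 11·σ² = 11·(1) = 11


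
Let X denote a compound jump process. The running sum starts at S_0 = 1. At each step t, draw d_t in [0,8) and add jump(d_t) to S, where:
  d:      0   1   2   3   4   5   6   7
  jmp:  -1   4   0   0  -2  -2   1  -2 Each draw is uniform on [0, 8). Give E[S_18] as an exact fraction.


Outcome values over d=0..7: [-1, 4, 0, 0, -2, -2, 1, -2]
Σy = -2, Σy² = 30, M = 8
μ = -2/8 = -1/4,  σ² = 30/8 − (-1/4)² = 59/16
E[S_18] = 1 + 18·(-1/4) = -7/2

-7/2


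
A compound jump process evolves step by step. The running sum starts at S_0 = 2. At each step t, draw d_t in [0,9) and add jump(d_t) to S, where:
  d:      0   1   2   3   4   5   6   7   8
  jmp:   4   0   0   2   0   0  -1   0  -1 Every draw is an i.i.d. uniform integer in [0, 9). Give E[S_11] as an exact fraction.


Outcome values over d=0..8: [4, 0, 0, 2, 0, 0, -1, 0, -1]
Σy = 4, Σy² = 22, M = 9
μ = 4/9 = 4/9,  σ² = 22/9 − (4/9)² = 182/81
E[S_11] = 2 + 11·(4/9) = 62/9

62/9


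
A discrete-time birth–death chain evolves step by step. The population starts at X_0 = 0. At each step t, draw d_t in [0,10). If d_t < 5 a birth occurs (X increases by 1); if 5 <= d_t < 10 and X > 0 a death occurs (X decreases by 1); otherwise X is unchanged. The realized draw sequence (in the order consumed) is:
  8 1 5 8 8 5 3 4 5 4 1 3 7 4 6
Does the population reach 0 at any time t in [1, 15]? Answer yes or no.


yes

t=0: X=0, d=8 → hold, X_1=0
t=1: X=0, d=1 → birth, X_2=1
t=2: X=1, d=5 → death, X_3=0
t=3: X=0, d=8 → hold, X_4=0
t=4: X=0, d=8 → hold, X_5=0
t=5: X=0, d=5 → hold, X_6=0
t=6: X=0, d=3 → birth, X_7=1
t=7: X=1, d=4 → birth, X_8=2
t=8: X=2, d=5 → death, X_9=1
t=9: X=1, d=4 → birth, X_10=2
t=10: X=2, d=1 → birth, X_11=3
t=11: X=3, d=3 → birth, X_12=4
t=12: X=4, d=7 → death, X_13=3
t=13: X=3, d=4 → birth, X_14=4
t=14: X=4, d=6 → death, X_15=3


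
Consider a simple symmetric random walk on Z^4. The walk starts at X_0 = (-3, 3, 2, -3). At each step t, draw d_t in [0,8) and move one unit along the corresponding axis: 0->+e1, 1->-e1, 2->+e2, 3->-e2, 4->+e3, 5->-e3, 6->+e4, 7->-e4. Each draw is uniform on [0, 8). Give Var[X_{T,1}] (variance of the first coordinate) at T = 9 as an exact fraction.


Outcome values over d=0..7: [1, -1, 0, 0, 0, 0, 0, 0]
Σy = 0, Σy² = 2, M = 8
μ = 0/8 = 0,  σ² = 2/8 − (0)² = 1/4
Independent increments: Var[X_9] = 9·σ² = 9·(1/4) = 9/4

9/4


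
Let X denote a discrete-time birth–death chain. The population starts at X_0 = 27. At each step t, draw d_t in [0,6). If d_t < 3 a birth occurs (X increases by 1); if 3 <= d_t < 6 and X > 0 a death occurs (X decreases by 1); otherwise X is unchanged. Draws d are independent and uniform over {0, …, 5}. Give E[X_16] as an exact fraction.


X can drop by at most 1 per step and X_0 = 27 > T = 16, so X_t >= 27 − t >= 11 > 0 for every t <= 16: the floor at 0 (the 'and X > 0' condition) never binds. Hence X_16 = X_0 + Σ_{t<16} Y_t with i.i.d. increments Y_t = y(d_t) ∈ {+1, −1, 0}.
Outcome values over d=0..5: [1, 1, 1, -1, -1, -1]
Σy = 0, Σy² = 6, M = 6
μ = 0/6 = 0,  σ² = 6/6 − (0)² = 1
E[X_16] = 27 + 16·(0) = 27

27


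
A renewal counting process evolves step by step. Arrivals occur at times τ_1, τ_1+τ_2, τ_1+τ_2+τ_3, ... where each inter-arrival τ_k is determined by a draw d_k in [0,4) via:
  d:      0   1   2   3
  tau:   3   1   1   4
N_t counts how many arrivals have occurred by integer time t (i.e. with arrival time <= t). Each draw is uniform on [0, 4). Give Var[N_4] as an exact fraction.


183/256

Inter-arrival values over d=0..3: [3, 1, 1, 4]
Each d has probability 1/4, so the pmf of τ is: f(1) = 1/2, f(3) = 1/4, f(4) = 1/4
Let p_n(j) = P(N_n = j), with p_0 = [1]. Condition on τ_1: p_n(0) = P(τ > n), and for j >= 1, p_n(j) = Σ_{k<=n} f(k)·p_{n−k}(j−1)
p_1 = [1/2, 1/2]  (j = 0..1)
p_2 = [1/2, 1/4, 1/4]  (j = 0..2)
p_3 = [1/4, 1/2, 1/8, 1/8]  (j = 0..3)
p_4 = [0, 1/2, 3/8, 1/16, 1/16]  (j = 0..4)
E[N_4] = Σ j·p_4(j) = 27/16;  E[N_4²] = Σ j²·p_4(j) = 57/16
Var[N_4] = 57/16 − (27/16)² = 183/256


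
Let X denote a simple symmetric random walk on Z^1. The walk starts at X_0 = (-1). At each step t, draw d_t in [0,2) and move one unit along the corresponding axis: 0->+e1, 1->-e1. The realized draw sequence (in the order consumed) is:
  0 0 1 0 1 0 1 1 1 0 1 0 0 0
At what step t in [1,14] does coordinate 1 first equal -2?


t=0: X=(-1), d=0 → +e1, X_1=(0)
t=1: X=(0), d=0 → +e1, X_2=(1)
t=2: X=(1), d=1 → -e1, X_3=(0)
t=3: X=(0), d=0 → +e1, X_4=(1)
t=4: X=(1), d=1 → -e1, X_5=(0)
t=5: X=(0), d=0 → +e1, X_6=(1)
t=6: X=(1), d=1 → -e1, X_7=(0)
t=7: X=(0), d=1 → -e1, X_8=(-1)
t=8: X=(-1), d=1 → -e1, X_9=(-2)
t=9: X=(-2), d=0 → +e1, X_10=(-1)
t=10: X=(-1), d=1 → -e1, X_11=(-2)
t=11: X=(-2), d=0 → +e1, X_12=(-1)
t=12: X=(-1), d=0 → +e1, X_13=(0)
t=13: X=(0), d=0 → +e1, X_14=(1)

9


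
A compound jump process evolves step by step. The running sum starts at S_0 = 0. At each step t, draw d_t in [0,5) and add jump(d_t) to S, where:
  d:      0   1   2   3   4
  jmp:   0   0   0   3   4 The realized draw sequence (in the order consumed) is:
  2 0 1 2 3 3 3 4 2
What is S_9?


t=0: S=0, d=2, jump=0, S_1=0
t=1: S=0, d=0, jump=0, S_2=0
t=2: S=0, d=1, jump=0, S_3=0
t=3: S=0, d=2, jump=0, S_4=0
t=4: S=0, d=3, jump=3, S_5=3
t=5: S=3, d=3, jump=3, S_6=6
t=6: S=6, d=3, jump=3, S_7=9
t=7: S=9, d=4, jump=4, S_8=13
t=8: S=13, d=2, jump=0, S_9=13

13
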